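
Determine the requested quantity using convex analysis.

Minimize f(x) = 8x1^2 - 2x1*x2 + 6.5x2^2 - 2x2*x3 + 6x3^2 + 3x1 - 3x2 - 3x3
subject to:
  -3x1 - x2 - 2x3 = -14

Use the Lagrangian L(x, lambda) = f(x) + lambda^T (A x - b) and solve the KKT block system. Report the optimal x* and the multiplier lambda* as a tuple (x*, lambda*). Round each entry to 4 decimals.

Form the Lagrangian:
  L(x, lambda) = (1/2) x^T Q x + c^T x + lambda^T (A x - b)
Stationarity (grad_x L = 0): Q x + c + A^T lambda = 0.
Primal feasibility: A x = b.

This gives the KKT block system:
  [ Q   A^T ] [ x     ]   [-c ]
  [ A    0  ] [ lambda ] = [ b ]

Solving the linear system:
  x*      = (2.3116, 1.9102, 2.5775)
  lambda* = (12.0549)
  f(x*)   = 81.12

x* = (2.3116, 1.9102, 2.5775), lambda* = (12.0549)


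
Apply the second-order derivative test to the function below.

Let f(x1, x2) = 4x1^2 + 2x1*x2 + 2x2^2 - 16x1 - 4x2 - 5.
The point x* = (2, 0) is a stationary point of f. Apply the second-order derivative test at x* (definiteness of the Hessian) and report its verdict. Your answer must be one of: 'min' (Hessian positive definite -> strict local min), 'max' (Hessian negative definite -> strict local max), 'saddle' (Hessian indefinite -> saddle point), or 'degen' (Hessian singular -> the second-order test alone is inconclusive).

Compute the Hessian H = grad^2 f:
  H = [[8, 2], [2, 4]]
Verify stationarity: grad f(x*) = H x* + g = (0, 0).
Eigenvalues of H: 3.1716, 8.8284.
Both eigenvalues > 0, so H is positive definite -> x* is a strict local min.

min


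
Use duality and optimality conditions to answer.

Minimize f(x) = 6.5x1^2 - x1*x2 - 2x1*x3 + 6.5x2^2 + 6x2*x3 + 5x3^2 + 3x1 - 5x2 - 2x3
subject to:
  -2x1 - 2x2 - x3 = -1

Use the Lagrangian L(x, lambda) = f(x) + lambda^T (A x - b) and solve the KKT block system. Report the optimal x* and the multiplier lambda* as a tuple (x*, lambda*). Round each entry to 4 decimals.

Form the Lagrangian:
  L(x, lambda) = (1/2) x^T Q x + c^T x + lambda^T (A x - b)
Stationarity (grad_x L = 0): Q x + c + A^T lambda = 0.
Primal feasibility: A x = b.

This gives the KKT block system:
  [ Q   A^T ] [ x     ]   [-c ]
  [ A    0  ] [ lambda ] = [ b ]

Solving the linear system:
  x*      = (-0.0371, 0.5569, -0.0396)
  lambda* = (1.0198)
  f(x*)   = -0.8985

x* = (-0.0371, 0.5569, -0.0396), lambda* = (1.0198)


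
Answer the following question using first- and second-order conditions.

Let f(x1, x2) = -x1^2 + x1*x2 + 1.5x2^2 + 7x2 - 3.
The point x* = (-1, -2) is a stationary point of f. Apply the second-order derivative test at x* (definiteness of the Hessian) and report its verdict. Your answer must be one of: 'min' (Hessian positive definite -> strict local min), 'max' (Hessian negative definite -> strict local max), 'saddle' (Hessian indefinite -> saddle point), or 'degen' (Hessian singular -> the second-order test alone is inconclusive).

Compute the Hessian H = grad^2 f:
  H = [[-2, 1], [1, 3]]
Verify stationarity: grad f(x*) = H x* + g = (0, 0).
Eigenvalues of H: -2.1926, 3.1926.
Eigenvalues have mixed signs, so H is indefinite -> x* is a saddle point.

saddle


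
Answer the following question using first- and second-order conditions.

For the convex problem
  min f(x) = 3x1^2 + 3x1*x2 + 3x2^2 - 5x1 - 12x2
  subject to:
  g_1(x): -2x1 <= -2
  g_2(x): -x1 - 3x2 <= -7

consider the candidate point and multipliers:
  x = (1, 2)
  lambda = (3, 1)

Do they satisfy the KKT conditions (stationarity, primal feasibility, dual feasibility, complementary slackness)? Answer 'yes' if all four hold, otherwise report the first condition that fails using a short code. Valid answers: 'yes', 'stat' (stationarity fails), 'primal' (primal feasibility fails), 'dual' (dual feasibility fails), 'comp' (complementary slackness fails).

Gradient of f: grad f(x) = Q x + c = (7, 3)
Constraint values g_i(x) = a_i^T x - b_i:
  g_1((1, 2)) = 0
  g_2((1, 2)) = 0
Stationarity residual: grad f(x) + sum_i lambda_i a_i = (0, 0)
  -> stationarity OK
Primal feasibility (all g_i <= 0): OK
Dual feasibility (all lambda_i >= 0): OK
Complementary slackness (lambda_i * g_i(x) = 0 for all i): OK

Verdict: yes, KKT holds.

yes


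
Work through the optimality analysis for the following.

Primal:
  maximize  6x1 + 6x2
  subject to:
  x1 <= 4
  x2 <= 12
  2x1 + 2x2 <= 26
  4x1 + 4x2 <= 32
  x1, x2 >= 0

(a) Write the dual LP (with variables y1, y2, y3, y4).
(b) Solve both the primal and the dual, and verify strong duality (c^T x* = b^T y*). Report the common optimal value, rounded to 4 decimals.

The standard primal-dual pair for 'max c^T x s.t. A x <= b, x >= 0' is:
  Dual:  min b^T y  s.t.  A^T y >= c,  y >= 0.

So the dual LP is:
  minimize  4y1 + 12y2 + 26y3 + 32y4
  subject to:
    y1 + 2y3 + 4y4 >= 6
    y2 + 2y3 + 4y4 >= 6
    y1, y2, y3, y4 >= 0

Solving the primal: x* = (0, 8).
  primal value c^T x* = 48.
Solving the dual: y* = (0, 0, 0, 1.5).
  dual value b^T y* = 48.
Strong duality: c^T x* = b^T y*. Confirmed.

48


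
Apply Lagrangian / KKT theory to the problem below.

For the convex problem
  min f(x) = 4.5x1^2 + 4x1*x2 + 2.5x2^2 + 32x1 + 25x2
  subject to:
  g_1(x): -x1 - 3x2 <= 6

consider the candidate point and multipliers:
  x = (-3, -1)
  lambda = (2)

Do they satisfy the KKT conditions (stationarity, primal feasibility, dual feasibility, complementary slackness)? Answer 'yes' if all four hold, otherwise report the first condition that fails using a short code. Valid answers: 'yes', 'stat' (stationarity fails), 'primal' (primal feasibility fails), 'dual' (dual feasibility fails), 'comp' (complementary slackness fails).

Gradient of f: grad f(x) = Q x + c = (1, 8)
Constraint values g_i(x) = a_i^T x - b_i:
  g_1((-3, -1)) = 0
Stationarity residual: grad f(x) + sum_i lambda_i a_i = (-1, 2)
  -> stationarity FAILS
Primal feasibility (all g_i <= 0): OK
Dual feasibility (all lambda_i >= 0): OK
Complementary slackness (lambda_i * g_i(x) = 0 for all i): OK

Verdict: the first failing condition is stationarity -> stat.

stat


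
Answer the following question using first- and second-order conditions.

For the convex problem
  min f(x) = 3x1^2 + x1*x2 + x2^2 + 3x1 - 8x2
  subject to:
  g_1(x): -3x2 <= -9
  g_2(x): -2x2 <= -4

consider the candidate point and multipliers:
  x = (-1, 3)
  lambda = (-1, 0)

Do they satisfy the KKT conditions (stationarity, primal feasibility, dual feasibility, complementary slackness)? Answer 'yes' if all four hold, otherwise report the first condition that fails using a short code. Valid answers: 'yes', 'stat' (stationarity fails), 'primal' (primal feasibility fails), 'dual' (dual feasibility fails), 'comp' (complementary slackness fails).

Gradient of f: grad f(x) = Q x + c = (0, -3)
Constraint values g_i(x) = a_i^T x - b_i:
  g_1((-1, 3)) = 0
  g_2((-1, 3)) = -2
Stationarity residual: grad f(x) + sum_i lambda_i a_i = (0, 0)
  -> stationarity OK
Primal feasibility (all g_i <= 0): OK
Dual feasibility (all lambda_i >= 0): FAILS
Complementary slackness (lambda_i * g_i(x) = 0 for all i): OK

Verdict: the first failing condition is dual_feasibility -> dual.

dual


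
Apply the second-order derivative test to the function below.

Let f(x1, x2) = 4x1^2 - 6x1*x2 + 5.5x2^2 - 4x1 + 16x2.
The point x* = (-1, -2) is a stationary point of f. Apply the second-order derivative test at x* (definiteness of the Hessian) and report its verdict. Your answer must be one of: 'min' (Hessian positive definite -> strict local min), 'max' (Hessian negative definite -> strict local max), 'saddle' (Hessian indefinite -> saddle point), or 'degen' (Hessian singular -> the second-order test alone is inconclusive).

Compute the Hessian H = grad^2 f:
  H = [[8, -6], [-6, 11]]
Verify stationarity: grad f(x*) = H x* + g = (0, 0).
Eigenvalues of H: 3.3153, 15.6847.
Both eigenvalues > 0, so H is positive definite -> x* is a strict local min.

min


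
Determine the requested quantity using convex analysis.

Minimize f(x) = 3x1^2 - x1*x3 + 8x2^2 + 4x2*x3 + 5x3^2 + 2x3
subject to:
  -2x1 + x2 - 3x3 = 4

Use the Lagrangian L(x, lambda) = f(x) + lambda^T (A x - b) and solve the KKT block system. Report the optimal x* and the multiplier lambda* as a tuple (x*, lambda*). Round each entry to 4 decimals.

Form the Lagrangian:
  L(x, lambda) = (1/2) x^T Q x + c^T x + lambda^T (A x - b)
Stationarity (grad_x L = 0): Q x + c + A^T lambda = 0.
Primal feasibility: A x = b.

This gives the KKT block system:
  [ Q   A^T ] [ x     ]   [-c ]
  [ A    0  ] [ lambda ] = [ b ]

Solving the linear system:
  x*      = (-0.6234, 0.2961, -0.819)
  lambda* = (-1.4608)
  f(x*)   = 2.1026

x* = (-0.6234, 0.2961, -0.819), lambda* = (-1.4608)


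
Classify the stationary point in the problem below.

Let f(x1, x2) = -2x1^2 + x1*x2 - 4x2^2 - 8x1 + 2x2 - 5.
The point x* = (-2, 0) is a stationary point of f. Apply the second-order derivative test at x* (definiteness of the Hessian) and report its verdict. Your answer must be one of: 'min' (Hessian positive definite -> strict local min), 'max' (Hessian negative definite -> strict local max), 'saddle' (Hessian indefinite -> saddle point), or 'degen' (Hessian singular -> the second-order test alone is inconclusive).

Compute the Hessian H = grad^2 f:
  H = [[-4, 1], [1, -8]]
Verify stationarity: grad f(x*) = H x* + g = (0, 0).
Eigenvalues of H: -8.2361, -3.7639.
Both eigenvalues < 0, so H is negative definite -> x* is a strict local max.

max


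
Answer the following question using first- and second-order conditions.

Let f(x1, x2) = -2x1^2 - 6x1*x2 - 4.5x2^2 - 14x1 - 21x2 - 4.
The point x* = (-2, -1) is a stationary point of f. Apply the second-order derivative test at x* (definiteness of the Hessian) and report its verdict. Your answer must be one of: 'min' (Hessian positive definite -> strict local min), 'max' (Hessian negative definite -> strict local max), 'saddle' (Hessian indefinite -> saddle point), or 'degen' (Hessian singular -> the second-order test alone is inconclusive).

Compute the Hessian H = grad^2 f:
  H = [[-4, -6], [-6, -9]]
Verify stationarity: grad f(x*) = H x* + g = (0, 0).
Eigenvalues of H: -13, 0.
H has a zero eigenvalue (singular; negative semidefinite but not definite), so H is neither positive definite, negative definite, nor indefinite. The second-order test alone is inconclusive -> degen.
(Indeed, f is constant along the null direction of H through x*, so x* is not a strict local extremum.)

degen


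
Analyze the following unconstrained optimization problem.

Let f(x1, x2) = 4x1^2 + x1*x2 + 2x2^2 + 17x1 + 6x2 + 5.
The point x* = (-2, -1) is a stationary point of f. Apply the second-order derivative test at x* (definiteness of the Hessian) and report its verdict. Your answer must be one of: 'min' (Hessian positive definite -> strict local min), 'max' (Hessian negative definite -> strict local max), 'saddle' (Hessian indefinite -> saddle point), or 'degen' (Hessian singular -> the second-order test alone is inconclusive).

Compute the Hessian H = grad^2 f:
  H = [[8, 1], [1, 4]]
Verify stationarity: grad f(x*) = H x* + g = (0, 0).
Eigenvalues of H: 3.7639, 8.2361.
Both eigenvalues > 0, so H is positive definite -> x* is a strict local min.

min


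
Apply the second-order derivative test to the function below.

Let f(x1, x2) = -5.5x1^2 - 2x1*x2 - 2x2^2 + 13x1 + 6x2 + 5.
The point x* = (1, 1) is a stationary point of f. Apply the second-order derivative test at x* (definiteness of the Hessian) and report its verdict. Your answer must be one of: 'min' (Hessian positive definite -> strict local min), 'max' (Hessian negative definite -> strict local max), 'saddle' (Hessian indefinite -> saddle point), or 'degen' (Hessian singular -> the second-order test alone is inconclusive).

Compute the Hessian H = grad^2 f:
  H = [[-11, -2], [-2, -4]]
Verify stationarity: grad f(x*) = H x* + g = (0, 0).
Eigenvalues of H: -11.5311, -3.4689.
Both eigenvalues < 0, so H is negative definite -> x* is a strict local max.

max


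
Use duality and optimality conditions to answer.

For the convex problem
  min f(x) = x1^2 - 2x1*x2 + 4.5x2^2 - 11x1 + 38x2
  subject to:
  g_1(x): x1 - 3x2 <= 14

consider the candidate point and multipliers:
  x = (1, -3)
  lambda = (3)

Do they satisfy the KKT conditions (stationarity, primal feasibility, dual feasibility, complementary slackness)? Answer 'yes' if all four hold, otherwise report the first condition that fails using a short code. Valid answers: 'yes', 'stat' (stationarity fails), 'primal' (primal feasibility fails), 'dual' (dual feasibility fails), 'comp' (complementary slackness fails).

Gradient of f: grad f(x) = Q x + c = (-3, 9)
Constraint values g_i(x) = a_i^T x - b_i:
  g_1((1, -3)) = -4
Stationarity residual: grad f(x) + sum_i lambda_i a_i = (0, 0)
  -> stationarity OK
Primal feasibility (all g_i <= 0): OK
Dual feasibility (all lambda_i >= 0): OK
Complementary slackness (lambda_i * g_i(x) = 0 for all i): FAILS

Verdict: the first failing condition is complementary_slackness -> comp.

comp


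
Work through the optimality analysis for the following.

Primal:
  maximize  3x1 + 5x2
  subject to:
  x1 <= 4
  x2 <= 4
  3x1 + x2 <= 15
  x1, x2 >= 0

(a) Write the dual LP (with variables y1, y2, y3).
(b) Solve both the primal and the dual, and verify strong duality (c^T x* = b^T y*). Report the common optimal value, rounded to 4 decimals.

The standard primal-dual pair for 'max c^T x s.t. A x <= b, x >= 0' is:
  Dual:  min b^T y  s.t.  A^T y >= c,  y >= 0.

So the dual LP is:
  minimize  4y1 + 4y2 + 15y3
  subject to:
    y1 + 3y3 >= 3
    y2 + y3 >= 5
    y1, y2, y3 >= 0

Solving the primal: x* = (3.6667, 4).
  primal value c^T x* = 31.
Solving the dual: y* = (0, 4, 1).
  dual value b^T y* = 31.
Strong duality: c^T x* = b^T y*. Confirmed.

31


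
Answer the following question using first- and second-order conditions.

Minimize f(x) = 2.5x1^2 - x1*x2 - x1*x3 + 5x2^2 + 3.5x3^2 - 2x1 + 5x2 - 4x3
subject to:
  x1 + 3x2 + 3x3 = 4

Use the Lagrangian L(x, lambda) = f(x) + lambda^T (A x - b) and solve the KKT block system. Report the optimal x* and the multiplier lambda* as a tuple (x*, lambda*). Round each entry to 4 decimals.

Form the Lagrangian:
  L(x, lambda) = (1/2) x^T Q x + c^T x + lambda^T (A x - b)
Stationarity (grad_x L = 0): Q x + c + A^T lambda = 0.
Primal feasibility: A x = b.

This gives the KKT block system:
  [ Q   A^T ] [ x     ]   [-c ]
  [ A    0  ] [ lambda ] = [ b ]

Solving the linear system:
  x*      = (0.8271, -0.0939, 1.1515)
  lambda* = (-1.0779)
  f(x*)   = -1.2092

x* = (0.8271, -0.0939, 1.1515), lambda* = (-1.0779)


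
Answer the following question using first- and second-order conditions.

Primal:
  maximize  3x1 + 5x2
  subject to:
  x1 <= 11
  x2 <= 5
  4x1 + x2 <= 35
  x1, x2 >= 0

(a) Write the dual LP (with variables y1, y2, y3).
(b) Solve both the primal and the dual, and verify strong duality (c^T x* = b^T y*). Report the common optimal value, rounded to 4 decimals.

The standard primal-dual pair for 'max c^T x s.t. A x <= b, x >= 0' is:
  Dual:  min b^T y  s.t.  A^T y >= c,  y >= 0.

So the dual LP is:
  minimize  11y1 + 5y2 + 35y3
  subject to:
    y1 + 4y3 >= 3
    y2 + y3 >= 5
    y1, y2, y3 >= 0

Solving the primal: x* = (7.5, 5).
  primal value c^T x* = 47.5.
Solving the dual: y* = (0, 4.25, 0.75).
  dual value b^T y* = 47.5.
Strong duality: c^T x* = b^T y*. Confirmed.

47.5


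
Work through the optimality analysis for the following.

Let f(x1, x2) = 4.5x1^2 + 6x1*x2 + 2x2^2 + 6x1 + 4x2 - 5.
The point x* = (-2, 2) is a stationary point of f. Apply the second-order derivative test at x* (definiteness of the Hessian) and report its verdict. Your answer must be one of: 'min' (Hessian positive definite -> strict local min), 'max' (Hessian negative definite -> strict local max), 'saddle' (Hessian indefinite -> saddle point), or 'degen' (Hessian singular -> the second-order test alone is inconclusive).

Compute the Hessian H = grad^2 f:
  H = [[9, 6], [6, 4]]
Verify stationarity: grad f(x*) = H x* + g = (0, 0).
Eigenvalues of H: 0, 13.
H has a zero eigenvalue (singular; positive semidefinite but not definite), so H is neither positive definite, negative definite, nor indefinite. The second-order test alone is inconclusive -> degen.
(Indeed, f is constant along the null direction of H through x*, so x* is not a strict local extremum.)

degen


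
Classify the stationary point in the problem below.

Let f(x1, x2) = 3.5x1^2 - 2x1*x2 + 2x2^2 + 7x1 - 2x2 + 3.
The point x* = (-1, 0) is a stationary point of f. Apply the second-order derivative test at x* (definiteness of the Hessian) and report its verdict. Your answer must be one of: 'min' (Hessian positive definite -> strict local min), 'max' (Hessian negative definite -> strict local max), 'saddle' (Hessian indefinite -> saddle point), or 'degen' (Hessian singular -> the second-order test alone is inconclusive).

Compute the Hessian H = grad^2 f:
  H = [[7, -2], [-2, 4]]
Verify stationarity: grad f(x*) = H x* + g = (0, 0).
Eigenvalues of H: 3, 8.
Both eigenvalues > 0, so H is positive definite -> x* is a strict local min.

min


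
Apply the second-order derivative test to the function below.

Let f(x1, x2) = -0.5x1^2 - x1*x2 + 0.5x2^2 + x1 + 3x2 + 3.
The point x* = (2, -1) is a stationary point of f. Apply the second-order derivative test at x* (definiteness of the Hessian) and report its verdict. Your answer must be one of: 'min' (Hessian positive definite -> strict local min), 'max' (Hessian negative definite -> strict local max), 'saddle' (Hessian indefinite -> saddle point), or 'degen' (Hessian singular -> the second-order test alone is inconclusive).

Compute the Hessian H = grad^2 f:
  H = [[-1, -1], [-1, 1]]
Verify stationarity: grad f(x*) = H x* + g = (0, 0).
Eigenvalues of H: -1.4142, 1.4142.
Eigenvalues have mixed signs, so H is indefinite -> x* is a saddle point.

saddle


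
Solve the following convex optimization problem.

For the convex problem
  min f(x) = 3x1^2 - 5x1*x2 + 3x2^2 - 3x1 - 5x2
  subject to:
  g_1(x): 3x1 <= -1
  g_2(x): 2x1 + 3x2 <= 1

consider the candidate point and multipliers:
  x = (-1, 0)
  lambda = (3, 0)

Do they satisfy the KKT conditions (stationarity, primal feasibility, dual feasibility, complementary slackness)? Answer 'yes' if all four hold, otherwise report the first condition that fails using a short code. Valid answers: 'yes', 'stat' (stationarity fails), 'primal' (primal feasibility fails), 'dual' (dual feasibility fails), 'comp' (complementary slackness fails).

Gradient of f: grad f(x) = Q x + c = (-9, 0)
Constraint values g_i(x) = a_i^T x - b_i:
  g_1((-1, 0)) = -2
  g_2((-1, 0)) = -3
Stationarity residual: grad f(x) + sum_i lambda_i a_i = (0, 0)
  -> stationarity OK
Primal feasibility (all g_i <= 0): OK
Dual feasibility (all lambda_i >= 0): OK
Complementary slackness (lambda_i * g_i(x) = 0 for all i): FAILS

Verdict: the first failing condition is complementary_slackness -> comp.

comp


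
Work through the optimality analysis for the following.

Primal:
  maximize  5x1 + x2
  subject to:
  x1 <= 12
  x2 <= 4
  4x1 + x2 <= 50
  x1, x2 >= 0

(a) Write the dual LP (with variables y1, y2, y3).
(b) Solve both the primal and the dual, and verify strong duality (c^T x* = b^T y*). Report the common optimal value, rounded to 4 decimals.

The standard primal-dual pair for 'max c^T x s.t. A x <= b, x >= 0' is:
  Dual:  min b^T y  s.t.  A^T y >= c,  y >= 0.

So the dual LP is:
  minimize  12y1 + 4y2 + 50y3
  subject to:
    y1 + 4y3 >= 5
    y2 + y3 >= 1
    y1, y2, y3 >= 0

Solving the primal: x* = (12, 2).
  primal value c^T x* = 62.
Solving the dual: y* = (1, 0, 1).
  dual value b^T y* = 62.
Strong duality: c^T x* = b^T y*. Confirmed.

62


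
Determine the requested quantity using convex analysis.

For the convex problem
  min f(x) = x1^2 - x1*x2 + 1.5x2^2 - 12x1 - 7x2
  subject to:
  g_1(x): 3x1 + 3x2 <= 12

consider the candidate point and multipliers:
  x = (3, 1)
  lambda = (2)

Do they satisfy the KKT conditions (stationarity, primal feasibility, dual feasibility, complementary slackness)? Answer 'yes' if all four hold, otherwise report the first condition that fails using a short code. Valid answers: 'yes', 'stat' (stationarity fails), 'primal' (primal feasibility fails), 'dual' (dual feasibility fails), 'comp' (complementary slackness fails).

Gradient of f: grad f(x) = Q x + c = (-7, -7)
Constraint values g_i(x) = a_i^T x - b_i:
  g_1((3, 1)) = 0
Stationarity residual: grad f(x) + sum_i lambda_i a_i = (-1, -1)
  -> stationarity FAILS
Primal feasibility (all g_i <= 0): OK
Dual feasibility (all lambda_i >= 0): OK
Complementary slackness (lambda_i * g_i(x) = 0 for all i): OK

Verdict: the first failing condition is stationarity -> stat.

stat


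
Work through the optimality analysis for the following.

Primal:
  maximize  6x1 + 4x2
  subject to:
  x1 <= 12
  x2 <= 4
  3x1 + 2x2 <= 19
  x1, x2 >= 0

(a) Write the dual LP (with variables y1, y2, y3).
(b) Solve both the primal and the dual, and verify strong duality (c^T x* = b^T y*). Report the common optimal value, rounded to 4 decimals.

The standard primal-dual pair for 'max c^T x s.t. A x <= b, x >= 0' is:
  Dual:  min b^T y  s.t.  A^T y >= c,  y >= 0.

So the dual LP is:
  minimize  12y1 + 4y2 + 19y3
  subject to:
    y1 + 3y3 >= 6
    y2 + 2y3 >= 4
    y1, y2, y3 >= 0

Solving the primal: x* = (6.3333, 0).
  primal value c^T x* = 38.
Solving the dual: y* = (0, 0, 2).
  dual value b^T y* = 38.
Strong duality: c^T x* = b^T y*. Confirmed.

38


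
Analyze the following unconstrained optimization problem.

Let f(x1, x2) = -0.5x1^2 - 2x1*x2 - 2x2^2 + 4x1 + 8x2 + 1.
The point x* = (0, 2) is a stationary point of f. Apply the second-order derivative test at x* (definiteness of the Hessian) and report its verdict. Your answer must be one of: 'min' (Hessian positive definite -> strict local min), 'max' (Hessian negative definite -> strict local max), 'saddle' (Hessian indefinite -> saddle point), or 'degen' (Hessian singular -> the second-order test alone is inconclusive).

Compute the Hessian H = grad^2 f:
  H = [[-1, -2], [-2, -4]]
Verify stationarity: grad f(x*) = H x* + g = (0, 0).
Eigenvalues of H: -5, 0.
H has a zero eigenvalue (singular; negative semidefinite but not definite), so H is neither positive definite, negative definite, nor indefinite. The second-order test alone is inconclusive -> degen.
(Indeed, f is constant along the null direction of H through x*, so x* is not a strict local extremum.)

degen


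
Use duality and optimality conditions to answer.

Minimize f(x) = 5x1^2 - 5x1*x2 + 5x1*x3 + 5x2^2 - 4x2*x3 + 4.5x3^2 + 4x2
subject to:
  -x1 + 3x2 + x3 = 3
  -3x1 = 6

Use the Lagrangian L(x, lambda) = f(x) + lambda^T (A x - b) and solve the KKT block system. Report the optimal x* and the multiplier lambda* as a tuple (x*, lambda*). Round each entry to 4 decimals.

Form the Lagrangian:
  L(x, lambda) = (1/2) x^T Q x + c^T x + lambda^T (A x - b)
Stationarity (grad_x L = 0): Q x + c + A^T lambda = 0.
Primal feasibility: A x = b.

This gives the KKT block system:
  [ Q   A^T ] [ x     ]   [-c ]
  [ A    0  ] [ lambda ] = [ b ]

Solving the linear system:
  x*      = (-2, -0.113, 1.3391)
  lambda* = (-2.5043, -3.4116)
  f(x*)   = 13.7652

x* = (-2, -0.113, 1.3391), lambda* = (-2.5043, -3.4116)


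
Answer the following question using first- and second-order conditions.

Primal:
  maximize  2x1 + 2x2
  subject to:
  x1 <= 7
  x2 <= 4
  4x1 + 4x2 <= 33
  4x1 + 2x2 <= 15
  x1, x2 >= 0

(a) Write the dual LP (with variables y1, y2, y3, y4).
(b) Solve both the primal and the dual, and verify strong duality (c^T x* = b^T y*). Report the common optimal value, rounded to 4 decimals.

The standard primal-dual pair for 'max c^T x s.t. A x <= b, x >= 0' is:
  Dual:  min b^T y  s.t.  A^T y >= c,  y >= 0.

So the dual LP is:
  minimize  7y1 + 4y2 + 33y3 + 15y4
  subject to:
    y1 + 4y3 + 4y4 >= 2
    y2 + 4y3 + 2y4 >= 2
    y1, y2, y3, y4 >= 0

Solving the primal: x* = (1.75, 4).
  primal value c^T x* = 11.5.
Solving the dual: y* = (0, 1, 0, 0.5).
  dual value b^T y* = 11.5.
Strong duality: c^T x* = b^T y*. Confirmed.

11.5


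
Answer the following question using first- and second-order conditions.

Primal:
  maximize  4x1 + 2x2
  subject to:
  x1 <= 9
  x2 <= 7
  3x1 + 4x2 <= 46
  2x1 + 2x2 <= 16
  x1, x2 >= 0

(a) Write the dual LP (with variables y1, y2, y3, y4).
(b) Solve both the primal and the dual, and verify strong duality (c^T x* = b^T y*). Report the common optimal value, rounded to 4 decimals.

The standard primal-dual pair for 'max c^T x s.t. A x <= b, x >= 0' is:
  Dual:  min b^T y  s.t.  A^T y >= c,  y >= 0.

So the dual LP is:
  minimize  9y1 + 7y2 + 46y3 + 16y4
  subject to:
    y1 + 3y3 + 2y4 >= 4
    y2 + 4y3 + 2y4 >= 2
    y1, y2, y3, y4 >= 0

Solving the primal: x* = (8, 0).
  primal value c^T x* = 32.
Solving the dual: y* = (0, 0, 0, 2).
  dual value b^T y* = 32.
Strong duality: c^T x* = b^T y*. Confirmed.

32


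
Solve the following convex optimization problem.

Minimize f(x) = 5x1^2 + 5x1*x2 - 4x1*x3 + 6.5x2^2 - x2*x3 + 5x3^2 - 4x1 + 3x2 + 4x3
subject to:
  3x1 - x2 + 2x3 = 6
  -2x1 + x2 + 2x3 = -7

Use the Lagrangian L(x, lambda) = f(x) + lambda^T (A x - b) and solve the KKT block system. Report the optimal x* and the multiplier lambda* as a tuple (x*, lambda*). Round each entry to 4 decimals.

Form the Lagrangian:
  L(x, lambda) = (1/2) x^T Q x + c^T x + lambda^T (A x - b)
Stationarity (grad_x L = 0): Q x + c + A^T lambda = 0.
Primal feasibility: A x = b.

This gives the KKT block system:
  [ Q   A^T ] [ x     ]   [-c ]
  [ A    0  ] [ lambda ] = [ b ]

Solving the linear system:
  x*      = (2.0031, -1.4922, -0.7508)
  lambda* = (-0.3091, 5.3231)
  f(x*)   = 11.8119

x* = (2.0031, -1.4922, -0.7508), lambda* = (-0.3091, 5.3231)


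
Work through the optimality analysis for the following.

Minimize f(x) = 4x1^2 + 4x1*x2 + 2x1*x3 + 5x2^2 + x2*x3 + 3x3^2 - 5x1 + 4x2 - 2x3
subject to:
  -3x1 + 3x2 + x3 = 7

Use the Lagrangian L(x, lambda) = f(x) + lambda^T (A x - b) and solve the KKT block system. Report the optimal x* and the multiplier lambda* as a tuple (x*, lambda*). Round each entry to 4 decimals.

Form the Lagrangian:
  L(x, lambda) = (1/2) x^T Q x + c^T x + lambda^T (A x - b)
Stationarity (grad_x L = 0): Q x + c + A^T lambda = 0.
Primal feasibility: A x = b.

This gives the KKT block system:
  [ Q   A^T ] [ x     ]   [-c ]
  [ A    0  ] [ lambda ] = [ b ]

Solving the linear system:
  x*      = (-1.1497, 0.8287, 1.0647)
  lambda* = (-2.9177)
  f(x*)   = 13.679

x* = (-1.1497, 0.8287, 1.0647), lambda* = (-2.9177)


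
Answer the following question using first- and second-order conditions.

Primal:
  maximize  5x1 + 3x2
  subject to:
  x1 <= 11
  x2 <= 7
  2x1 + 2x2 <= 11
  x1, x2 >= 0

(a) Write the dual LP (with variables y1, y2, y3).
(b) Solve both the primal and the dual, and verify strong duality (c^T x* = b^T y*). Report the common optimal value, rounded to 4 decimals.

The standard primal-dual pair for 'max c^T x s.t. A x <= b, x >= 0' is:
  Dual:  min b^T y  s.t.  A^T y >= c,  y >= 0.

So the dual LP is:
  minimize  11y1 + 7y2 + 11y3
  subject to:
    y1 + 2y3 >= 5
    y2 + 2y3 >= 3
    y1, y2, y3 >= 0

Solving the primal: x* = (5.5, 0).
  primal value c^T x* = 27.5.
Solving the dual: y* = (0, 0, 2.5).
  dual value b^T y* = 27.5.
Strong duality: c^T x* = b^T y*. Confirmed.

27.5


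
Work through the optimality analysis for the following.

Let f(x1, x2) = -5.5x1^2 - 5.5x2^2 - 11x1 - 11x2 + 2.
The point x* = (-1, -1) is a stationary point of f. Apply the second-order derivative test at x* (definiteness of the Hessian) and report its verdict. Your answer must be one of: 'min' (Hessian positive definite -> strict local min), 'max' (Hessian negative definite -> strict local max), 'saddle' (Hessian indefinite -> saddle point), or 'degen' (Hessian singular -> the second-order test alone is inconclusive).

Compute the Hessian H = grad^2 f:
  H = [[-11, 0], [0, -11]]
Verify stationarity: grad f(x*) = H x* + g = (0, 0).
Eigenvalues of H: -11, -11.
Both eigenvalues < 0, so H is negative definite -> x* is a strict local max.

max


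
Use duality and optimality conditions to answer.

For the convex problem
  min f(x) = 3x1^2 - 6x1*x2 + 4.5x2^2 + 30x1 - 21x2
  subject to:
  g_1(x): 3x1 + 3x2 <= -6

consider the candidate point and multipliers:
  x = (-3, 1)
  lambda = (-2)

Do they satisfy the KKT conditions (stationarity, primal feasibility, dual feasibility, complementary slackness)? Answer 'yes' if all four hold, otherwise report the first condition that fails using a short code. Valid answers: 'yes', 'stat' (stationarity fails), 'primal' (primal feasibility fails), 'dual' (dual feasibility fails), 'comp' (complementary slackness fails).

Gradient of f: grad f(x) = Q x + c = (6, 6)
Constraint values g_i(x) = a_i^T x - b_i:
  g_1((-3, 1)) = 0
Stationarity residual: grad f(x) + sum_i lambda_i a_i = (0, 0)
  -> stationarity OK
Primal feasibility (all g_i <= 0): OK
Dual feasibility (all lambda_i >= 0): FAILS
Complementary slackness (lambda_i * g_i(x) = 0 for all i): OK

Verdict: the first failing condition is dual_feasibility -> dual.

dual


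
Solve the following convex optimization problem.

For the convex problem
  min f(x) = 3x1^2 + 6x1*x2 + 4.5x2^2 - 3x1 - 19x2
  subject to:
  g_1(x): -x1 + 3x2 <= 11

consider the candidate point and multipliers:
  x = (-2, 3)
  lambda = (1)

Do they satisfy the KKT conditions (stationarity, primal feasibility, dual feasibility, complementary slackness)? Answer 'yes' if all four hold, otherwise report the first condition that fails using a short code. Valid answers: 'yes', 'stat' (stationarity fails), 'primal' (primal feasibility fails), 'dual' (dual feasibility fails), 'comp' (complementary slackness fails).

Gradient of f: grad f(x) = Q x + c = (3, -4)
Constraint values g_i(x) = a_i^T x - b_i:
  g_1((-2, 3)) = 0
Stationarity residual: grad f(x) + sum_i lambda_i a_i = (2, -1)
  -> stationarity FAILS
Primal feasibility (all g_i <= 0): OK
Dual feasibility (all lambda_i >= 0): OK
Complementary slackness (lambda_i * g_i(x) = 0 for all i): OK

Verdict: the first failing condition is stationarity -> stat.

stat


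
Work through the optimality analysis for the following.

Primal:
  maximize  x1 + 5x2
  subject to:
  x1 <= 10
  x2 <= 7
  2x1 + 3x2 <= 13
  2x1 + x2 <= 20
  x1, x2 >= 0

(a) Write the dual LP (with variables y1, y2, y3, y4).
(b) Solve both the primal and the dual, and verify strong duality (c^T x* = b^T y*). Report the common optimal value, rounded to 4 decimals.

The standard primal-dual pair for 'max c^T x s.t. A x <= b, x >= 0' is:
  Dual:  min b^T y  s.t.  A^T y >= c,  y >= 0.

So the dual LP is:
  minimize  10y1 + 7y2 + 13y3 + 20y4
  subject to:
    y1 + 2y3 + 2y4 >= 1
    y2 + 3y3 + y4 >= 5
    y1, y2, y3, y4 >= 0

Solving the primal: x* = (0, 4.3333).
  primal value c^T x* = 21.6667.
Solving the dual: y* = (0, 0, 1.6667, 0).
  dual value b^T y* = 21.6667.
Strong duality: c^T x* = b^T y*. Confirmed.

21.6667


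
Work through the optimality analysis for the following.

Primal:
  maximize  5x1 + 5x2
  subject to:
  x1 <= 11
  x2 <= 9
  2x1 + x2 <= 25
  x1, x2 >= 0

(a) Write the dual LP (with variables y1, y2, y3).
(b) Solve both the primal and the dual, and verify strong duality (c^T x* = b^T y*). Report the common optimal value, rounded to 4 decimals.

The standard primal-dual pair for 'max c^T x s.t. A x <= b, x >= 0' is:
  Dual:  min b^T y  s.t.  A^T y >= c,  y >= 0.

So the dual LP is:
  minimize  11y1 + 9y2 + 25y3
  subject to:
    y1 + 2y3 >= 5
    y2 + y3 >= 5
    y1, y2, y3 >= 0

Solving the primal: x* = (8, 9).
  primal value c^T x* = 85.
Solving the dual: y* = (0, 2.5, 2.5).
  dual value b^T y* = 85.
Strong duality: c^T x* = b^T y*. Confirmed.

85


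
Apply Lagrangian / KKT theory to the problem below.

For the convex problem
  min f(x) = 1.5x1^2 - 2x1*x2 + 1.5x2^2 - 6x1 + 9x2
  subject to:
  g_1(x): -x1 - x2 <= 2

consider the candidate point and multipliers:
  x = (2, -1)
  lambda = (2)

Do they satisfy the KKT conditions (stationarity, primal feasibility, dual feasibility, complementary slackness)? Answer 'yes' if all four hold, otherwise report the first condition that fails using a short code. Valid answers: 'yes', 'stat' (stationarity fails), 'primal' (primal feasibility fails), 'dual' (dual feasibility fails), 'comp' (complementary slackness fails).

Gradient of f: grad f(x) = Q x + c = (2, 2)
Constraint values g_i(x) = a_i^T x - b_i:
  g_1((2, -1)) = -3
Stationarity residual: grad f(x) + sum_i lambda_i a_i = (0, 0)
  -> stationarity OK
Primal feasibility (all g_i <= 0): OK
Dual feasibility (all lambda_i >= 0): OK
Complementary slackness (lambda_i * g_i(x) = 0 for all i): FAILS

Verdict: the first failing condition is complementary_slackness -> comp.

comp


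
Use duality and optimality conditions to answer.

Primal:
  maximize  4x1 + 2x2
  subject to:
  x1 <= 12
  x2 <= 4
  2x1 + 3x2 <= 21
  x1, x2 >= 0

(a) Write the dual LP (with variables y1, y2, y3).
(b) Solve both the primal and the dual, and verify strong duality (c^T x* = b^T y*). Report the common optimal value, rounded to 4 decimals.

The standard primal-dual pair for 'max c^T x s.t. A x <= b, x >= 0' is:
  Dual:  min b^T y  s.t.  A^T y >= c,  y >= 0.

So the dual LP is:
  minimize  12y1 + 4y2 + 21y3
  subject to:
    y1 + 2y3 >= 4
    y2 + 3y3 >= 2
    y1, y2, y3 >= 0

Solving the primal: x* = (10.5, 0).
  primal value c^T x* = 42.
Solving the dual: y* = (0, 0, 2).
  dual value b^T y* = 42.
Strong duality: c^T x* = b^T y*. Confirmed.

42


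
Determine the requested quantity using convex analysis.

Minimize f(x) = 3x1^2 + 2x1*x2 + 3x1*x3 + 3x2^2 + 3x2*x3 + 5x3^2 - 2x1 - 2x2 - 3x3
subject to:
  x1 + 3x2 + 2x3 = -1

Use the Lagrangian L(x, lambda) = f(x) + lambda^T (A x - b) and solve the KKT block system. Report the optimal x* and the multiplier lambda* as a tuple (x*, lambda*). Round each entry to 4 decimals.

Form the Lagrangian:
  L(x, lambda) = (1/2) x^T Q x + c^T x + lambda^T (A x - b)
Stationarity (grad_x L = 0): Q x + c + A^T lambda = 0.
Primal feasibility: A x = b.

This gives the KKT block system:
  [ Q   A^T ] [ x     ]   [-c ]
  [ A    0  ] [ lambda ] = [ b ]

Solving the linear system:
  x*      = (0.2105, -0.4737, 0.1053)
  lambda* = (1.3684)
  f(x*)   = 0.7895

x* = (0.2105, -0.4737, 0.1053), lambda* = (1.3684)


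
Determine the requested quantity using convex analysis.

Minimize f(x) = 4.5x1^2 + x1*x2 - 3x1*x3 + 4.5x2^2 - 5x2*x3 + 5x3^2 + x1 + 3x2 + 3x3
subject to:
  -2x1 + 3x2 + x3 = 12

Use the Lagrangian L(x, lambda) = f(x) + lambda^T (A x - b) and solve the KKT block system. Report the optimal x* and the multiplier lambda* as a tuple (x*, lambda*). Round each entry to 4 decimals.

Form the Lagrangian:
  L(x, lambda) = (1/2) x^T Q x + c^T x + lambda^T (A x - b)
Stationarity (grad_x L = 0): Q x + c + A^T lambda = 0.
Primal feasibility: A x = b.

This gives the KKT block system:
  [ Q   A^T ] [ x     ]   [-c ]
  [ A    0  ] [ lambda ] = [ b ]

Solving the linear system:
  x*      = (-1.4143, 2.6445, 1.2379)
  lambda* = (-6.399)
  f(x*)   = 43.5102

x* = (-1.4143, 2.6445, 1.2379), lambda* = (-6.399)


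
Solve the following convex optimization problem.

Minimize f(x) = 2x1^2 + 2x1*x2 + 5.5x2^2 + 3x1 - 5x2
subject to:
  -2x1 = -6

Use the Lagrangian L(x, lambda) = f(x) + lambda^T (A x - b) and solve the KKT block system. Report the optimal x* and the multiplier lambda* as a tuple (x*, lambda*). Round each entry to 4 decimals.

Form the Lagrangian:
  L(x, lambda) = (1/2) x^T Q x + c^T x + lambda^T (A x - b)
Stationarity (grad_x L = 0): Q x + c + A^T lambda = 0.
Primal feasibility: A x = b.

This gives the KKT block system:
  [ Q   A^T ] [ x     ]   [-c ]
  [ A    0  ] [ lambda ] = [ b ]

Solving the linear system:
  x*      = (3, -0.0909)
  lambda* = (7.4091)
  f(x*)   = 26.9545

x* = (3, -0.0909), lambda* = (7.4091)


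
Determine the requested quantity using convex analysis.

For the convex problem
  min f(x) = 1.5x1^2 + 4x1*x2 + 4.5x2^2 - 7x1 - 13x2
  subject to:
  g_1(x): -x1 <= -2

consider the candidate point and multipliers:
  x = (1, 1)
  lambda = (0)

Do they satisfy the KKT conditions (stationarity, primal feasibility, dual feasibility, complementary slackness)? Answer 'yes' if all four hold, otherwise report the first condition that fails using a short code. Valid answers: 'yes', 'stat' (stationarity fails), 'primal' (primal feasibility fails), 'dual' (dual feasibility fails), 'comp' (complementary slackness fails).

Gradient of f: grad f(x) = Q x + c = (0, 0)
Constraint values g_i(x) = a_i^T x - b_i:
  g_1((1, 1)) = 1
Stationarity residual: grad f(x) + sum_i lambda_i a_i = (0, 0)
  -> stationarity OK
Primal feasibility (all g_i <= 0): FAILS
Dual feasibility (all lambda_i >= 0): OK
Complementary slackness (lambda_i * g_i(x) = 0 for all i): OK

Verdict: the first failing condition is primal_feasibility -> primal.

primal


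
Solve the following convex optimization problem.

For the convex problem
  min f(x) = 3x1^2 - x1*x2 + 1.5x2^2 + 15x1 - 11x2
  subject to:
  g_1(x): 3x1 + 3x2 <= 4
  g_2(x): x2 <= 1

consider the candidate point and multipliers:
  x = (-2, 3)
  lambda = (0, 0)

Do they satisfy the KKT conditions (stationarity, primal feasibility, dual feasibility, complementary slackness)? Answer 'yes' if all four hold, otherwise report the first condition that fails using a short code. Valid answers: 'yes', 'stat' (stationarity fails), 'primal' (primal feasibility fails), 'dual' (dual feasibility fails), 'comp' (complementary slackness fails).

Gradient of f: grad f(x) = Q x + c = (0, 0)
Constraint values g_i(x) = a_i^T x - b_i:
  g_1((-2, 3)) = -1
  g_2((-2, 3)) = 2
Stationarity residual: grad f(x) + sum_i lambda_i a_i = (0, 0)
  -> stationarity OK
Primal feasibility (all g_i <= 0): FAILS
Dual feasibility (all lambda_i >= 0): OK
Complementary slackness (lambda_i * g_i(x) = 0 for all i): OK

Verdict: the first failing condition is primal_feasibility -> primal.

primal


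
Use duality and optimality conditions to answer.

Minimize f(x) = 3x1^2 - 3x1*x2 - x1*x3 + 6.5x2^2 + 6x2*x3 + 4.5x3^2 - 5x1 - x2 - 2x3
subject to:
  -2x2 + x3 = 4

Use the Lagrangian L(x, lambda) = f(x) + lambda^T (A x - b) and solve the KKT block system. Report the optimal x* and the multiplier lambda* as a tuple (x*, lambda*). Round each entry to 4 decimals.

Form the Lagrangian:
  L(x, lambda) = (1/2) x^T Q x + c^T x + lambda^T (A x - b)
Stationarity (grad_x L = 0): Q x + c + A^T lambda = 0.
Primal feasibility: A x = b.

This gives the KKT block system:
  [ Q   A^T ] [ x     ]   [-c ]
  [ A    0  ] [ lambda ] = [ b ]

Solving the linear system:
  x*      = (0.4891, -1.2131, 1.5738)
  lambda* = (-4.3971)
  f(x*)   = 6.6041

x* = (0.4891, -1.2131, 1.5738), lambda* = (-4.3971)


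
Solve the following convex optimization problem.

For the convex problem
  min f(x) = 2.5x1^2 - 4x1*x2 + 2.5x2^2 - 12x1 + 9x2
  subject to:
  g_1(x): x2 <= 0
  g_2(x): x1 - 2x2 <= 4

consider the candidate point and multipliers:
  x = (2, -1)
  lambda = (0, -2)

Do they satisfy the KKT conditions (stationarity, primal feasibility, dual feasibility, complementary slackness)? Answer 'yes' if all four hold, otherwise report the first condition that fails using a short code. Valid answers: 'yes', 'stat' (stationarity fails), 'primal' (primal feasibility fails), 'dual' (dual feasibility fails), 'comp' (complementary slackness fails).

Gradient of f: grad f(x) = Q x + c = (2, -4)
Constraint values g_i(x) = a_i^T x - b_i:
  g_1((2, -1)) = -1
  g_2((2, -1)) = 0
Stationarity residual: grad f(x) + sum_i lambda_i a_i = (0, 0)
  -> stationarity OK
Primal feasibility (all g_i <= 0): OK
Dual feasibility (all lambda_i >= 0): FAILS
Complementary slackness (lambda_i * g_i(x) = 0 for all i): OK

Verdict: the first failing condition is dual_feasibility -> dual.

dual


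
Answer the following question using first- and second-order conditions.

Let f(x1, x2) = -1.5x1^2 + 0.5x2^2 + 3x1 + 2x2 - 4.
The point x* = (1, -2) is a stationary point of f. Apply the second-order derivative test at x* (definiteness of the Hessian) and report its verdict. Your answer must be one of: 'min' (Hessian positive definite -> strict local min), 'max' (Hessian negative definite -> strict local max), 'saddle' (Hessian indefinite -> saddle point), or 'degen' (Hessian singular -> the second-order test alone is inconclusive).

Compute the Hessian H = grad^2 f:
  H = [[-3, 0], [0, 1]]
Verify stationarity: grad f(x*) = H x* + g = (0, 0).
Eigenvalues of H: -3, 1.
Eigenvalues have mixed signs, so H is indefinite -> x* is a saddle point.

saddle
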